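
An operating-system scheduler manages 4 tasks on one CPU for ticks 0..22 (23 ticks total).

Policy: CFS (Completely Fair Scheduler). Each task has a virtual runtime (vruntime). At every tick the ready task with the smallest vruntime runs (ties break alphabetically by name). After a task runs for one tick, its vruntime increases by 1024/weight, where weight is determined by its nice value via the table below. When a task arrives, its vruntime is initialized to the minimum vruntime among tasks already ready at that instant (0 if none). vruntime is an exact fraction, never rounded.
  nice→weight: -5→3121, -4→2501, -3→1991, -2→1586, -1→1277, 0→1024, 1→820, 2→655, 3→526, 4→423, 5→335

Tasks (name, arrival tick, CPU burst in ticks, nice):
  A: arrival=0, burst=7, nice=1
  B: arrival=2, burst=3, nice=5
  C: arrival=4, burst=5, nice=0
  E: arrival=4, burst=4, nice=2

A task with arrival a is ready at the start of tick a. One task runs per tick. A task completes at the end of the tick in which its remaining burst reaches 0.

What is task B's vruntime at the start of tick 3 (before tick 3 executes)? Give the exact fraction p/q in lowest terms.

vruntime(B, start of tick 3) = 512/205

t=0: vr[A=0] → run A
t=1: vr[A=256/205] → run A
t=2: vr[A=512/205 B=512/205] → run A
t=3: vr[A=768/205 B=512/205] → run B
t=4: vr[A=768/205 B=76288/13735 C=768/205 E=768/205] → run A
t=5: vr[A=1024/205 B=76288/13735 C=768/205 E=768/205] → run C
t=6: vr[A=1024/205 B=76288/13735 C=973/205 E=768/205] → run E
t=7: vr[A=1024/205 B=76288/13735 C=973/205 E=142592/26855] → run C
t=8: vr[A=1024/205 B=76288/13735 C=1178/205 E=142592/26855] → run A
t=9: vr[A=256/41 B=76288/13735 C=1178/205 E=142592/26855] → run E
t=10: vr[A=256/41 B=76288/13735 C=1178/205 E=184576/26855] → run B
t=11: vr[A=256/41 B=118272/13735 C=1178/205 E=184576/26855] → run C
t=12: vr[A=256/41 B=118272/13735 C=1383/205 E=184576/26855] → run A
t=13: vr[A=1536/205 B=118272/13735 C=1383/205 E=184576/26855] → run C
t=14: vr[A=1536/205 B=118272/13735 C=1588/205 E=184576/26855] → run E
t=15: vr[A=1536/205 B=118272/13735 C=1588/205 E=45312/5371] → run A
t=16: vr[B=118272/13735 C=1588/205 E=45312/5371] → run C
t=17: vr[B=118272/13735 E=45312/5371] → run E
t=18: vr[B=118272/13735] → run B
t=19: (idle)
t=20: (idle)
t=21: (idle)
t=22: (idle)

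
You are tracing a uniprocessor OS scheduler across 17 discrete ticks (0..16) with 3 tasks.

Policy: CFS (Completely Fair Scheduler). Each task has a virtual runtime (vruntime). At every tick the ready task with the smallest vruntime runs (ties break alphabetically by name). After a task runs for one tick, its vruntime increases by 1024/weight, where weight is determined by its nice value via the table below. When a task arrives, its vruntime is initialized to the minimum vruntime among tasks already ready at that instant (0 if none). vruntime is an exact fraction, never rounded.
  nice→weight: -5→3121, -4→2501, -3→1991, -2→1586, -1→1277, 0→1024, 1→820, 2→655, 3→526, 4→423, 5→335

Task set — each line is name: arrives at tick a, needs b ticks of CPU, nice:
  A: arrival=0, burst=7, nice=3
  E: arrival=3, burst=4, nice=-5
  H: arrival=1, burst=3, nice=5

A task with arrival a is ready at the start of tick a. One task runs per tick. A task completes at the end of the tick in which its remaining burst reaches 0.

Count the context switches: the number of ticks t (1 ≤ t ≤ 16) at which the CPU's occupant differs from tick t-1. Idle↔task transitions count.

t=0: vr[A=0] → run A
t=1: vr[A=512/263 H=512/263] → run A
t=2: vr[A=1024/263 H=512/263] → run H
t=3: vr[A=1024/263 E=1024/263 H=440832/88105] → run A
t=4: vr[A=1536/263 E=1024/263 H=440832/88105] → run E
t=5: vr[A=1536/263 E=3465216/820823 H=440832/88105] → run E
t=6: vr[A=1536/263 E=3734528/820823 H=440832/88105] → run E
t=7: vr[A=1536/263 E=4003840/820823 H=440832/88105] → run E
t=8: vr[A=1536/263 H=440832/88105] → run H
t=9: vr[A=1536/263 H=710144/88105] → run A
t=10: vr[A=2048/263 H=710144/88105] → run A
t=11: vr[A=2560/263 H=710144/88105] → run H
t=12: vr[A=2560/263] → run A
t=13: vr[A=3072/263] → run A
t=14: (idle)
t=15: (idle)
t=16: (idle)

context switches = 8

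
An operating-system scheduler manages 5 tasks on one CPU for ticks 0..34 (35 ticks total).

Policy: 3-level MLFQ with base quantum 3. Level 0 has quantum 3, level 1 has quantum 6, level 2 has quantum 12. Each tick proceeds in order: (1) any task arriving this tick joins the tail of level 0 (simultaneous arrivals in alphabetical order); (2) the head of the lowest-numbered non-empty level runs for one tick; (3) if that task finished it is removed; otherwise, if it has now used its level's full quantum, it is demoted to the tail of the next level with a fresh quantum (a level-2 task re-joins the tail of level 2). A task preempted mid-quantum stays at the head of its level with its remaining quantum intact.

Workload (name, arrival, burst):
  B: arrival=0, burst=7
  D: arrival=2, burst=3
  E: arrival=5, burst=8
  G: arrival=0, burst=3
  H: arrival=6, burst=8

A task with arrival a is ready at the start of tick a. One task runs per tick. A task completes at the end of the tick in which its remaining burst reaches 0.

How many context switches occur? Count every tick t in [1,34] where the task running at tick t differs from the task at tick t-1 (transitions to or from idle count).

t=0: L0/L1/L2 = BG/-/- → run B
t=1: L0/L1/L2 = BG/-/- → run B
t=2: L0/L1/L2 = BGD/-/- → run B
t=3: L0/L1/L2 = GD/B/- → run G
t=4: L0/L1/L2 = GD/B/- → run G
t=5: L0/L1/L2 = GDE/B/- → run G
t=6: L0/L1/L2 = DEH/B/- → run D
t=7: L0/L1/L2 = DEH/B/- → run D
t=8: L0/L1/L2 = DEH/B/- → run D
t=9: L0/L1/L2 = EH/B/- → run E
t=10: L0/L1/L2 = EH/B/- → run E
t=11: L0/L1/L2 = EH/B/- → run E
t=12: L0/L1/L2 = H/BE/- → run H
t=13: L0/L1/L2 = H/BE/- → run H
t=14: L0/L1/L2 = H/BE/- → run H
t=15: L0/L1/L2 = -/BEH/- → run B
t=16: L0/L1/L2 = -/BEH/- → run B
t=17: L0/L1/L2 = -/BEH/- → run B
t=18: L0/L1/L2 = -/BEH/- → run B
t=19: L0/L1/L2 = -/EH/- → run E
t=20: L0/L1/L2 = -/EH/- → run E
t=21: L0/L1/L2 = -/EH/- → run E
t=22: L0/L1/L2 = -/EH/- → run E
t=23: L0/L1/L2 = -/EH/- → run E
t=24: L0/L1/L2 = -/H/- → run H
t=25: L0/L1/L2 = -/H/- → run H
t=26: L0/L1/L2 = -/H/- → run H
t=27: L0/L1/L2 = -/H/- → run H
t=28: L0/L1/L2 = -/H/- → run H
t=29: (idle)
t=30: (idle)
t=31: (idle)
t=32: (idle)
t=33: (idle)
t=34: (idle)

context switches = 8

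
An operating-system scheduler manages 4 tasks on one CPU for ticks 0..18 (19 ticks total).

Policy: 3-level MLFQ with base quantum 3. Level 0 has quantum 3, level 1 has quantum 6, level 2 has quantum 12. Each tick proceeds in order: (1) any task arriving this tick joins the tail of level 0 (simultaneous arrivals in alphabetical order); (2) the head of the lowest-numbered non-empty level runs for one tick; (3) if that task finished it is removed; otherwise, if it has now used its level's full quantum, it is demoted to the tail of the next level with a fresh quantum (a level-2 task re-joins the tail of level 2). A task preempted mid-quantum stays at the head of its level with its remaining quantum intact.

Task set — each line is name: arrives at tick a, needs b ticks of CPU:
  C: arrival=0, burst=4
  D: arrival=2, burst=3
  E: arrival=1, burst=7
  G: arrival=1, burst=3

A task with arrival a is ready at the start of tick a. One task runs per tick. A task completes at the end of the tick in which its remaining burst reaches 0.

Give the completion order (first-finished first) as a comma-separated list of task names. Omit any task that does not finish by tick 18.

completion order = G, D, C, E

t=0: L0/L1/L2 = C/-/- → run C
t=1: L0/L1/L2 = CEG/-/- → run C
t=2: L0/L1/L2 = CEGD/-/- → run C
t=3: L0/L1/L2 = EGD/C/- → run E
t=4: L0/L1/L2 = EGD/C/- → run E
t=5: L0/L1/L2 = EGD/C/- → run E
t=6: L0/L1/L2 = GD/CE/- → run G
t=7: L0/L1/L2 = GD/CE/- → run G
t=8: L0/L1/L2 = GD/CE/- → run G
t=9: L0/L1/L2 = D/CE/- → run D
t=10: L0/L1/L2 = D/CE/- → run D
t=11: L0/L1/L2 = D/CE/- → run D
t=12: L0/L1/L2 = -/CE/- → run C
t=13: L0/L1/L2 = -/E/- → run E
t=14: L0/L1/L2 = -/E/- → run E
t=15: L0/L1/L2 = -/E/- → run E
t=16: L0/L1/L2 = -/E/- → run E
t=17: (idle)
t=18: (idle)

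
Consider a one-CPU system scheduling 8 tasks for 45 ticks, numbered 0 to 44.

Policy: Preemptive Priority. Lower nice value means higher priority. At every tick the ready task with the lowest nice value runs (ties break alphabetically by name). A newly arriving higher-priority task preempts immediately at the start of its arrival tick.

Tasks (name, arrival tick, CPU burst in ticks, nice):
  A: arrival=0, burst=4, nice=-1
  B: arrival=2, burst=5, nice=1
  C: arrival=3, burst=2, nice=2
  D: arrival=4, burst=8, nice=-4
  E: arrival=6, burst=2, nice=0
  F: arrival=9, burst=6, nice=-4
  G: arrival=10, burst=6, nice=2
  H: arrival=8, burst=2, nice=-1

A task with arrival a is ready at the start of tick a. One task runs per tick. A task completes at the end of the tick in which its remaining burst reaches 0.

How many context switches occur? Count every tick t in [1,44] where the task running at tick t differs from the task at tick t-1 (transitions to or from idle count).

context switches = 8

t=0: ready={A} → run A
t=1: ready={A} → run A
t=2: ready={A,B} → run A
t=3: ready={A,B,C} → run A
t=4: ready={B,C,D} → run D
t=5: ready={B,C,D} → run D
t=6: ready={B,C,D,E} → run D
t=7: ready={B,C,D,E} → run D
t=8: ready={B,C,D,E,H} → run D
t=9: ready={B,C,D,E,F,H} → run D
t=10: ready={B,C,D,E,F,G,H} → run D
t=11: ready={B,C,D,E,F,G,H} → run D
t=12: ready={B,C,E,F,G,H} → run F
t=13: ready={B,C,E,F,G,H} → run F
t=14: ready={B,C,E,F,G,H} → run F
t=15: ready={B,C,E,F,G,H} → run F
t=16: ready={B,C,E,F,G,H} → run F
t=17: ready={B,C,E,F,G,H} → run F
t=18: ready={B,C,E,G,H} → run H
t=19: ready={B,C,E,G,H} → run H
t=20: ready={B,C,E,G} → run E
t=21: ready={B,C,E,G} → run E
t=22: ready={B,C,G} → run B
t=23: ready={B,C,G} → run B
t=24: ready={B,C,G} → run B
t=25: ready={B,C,G} → run B
t=26: ready={B,C,G} → run B
t=27: ready={C,G} → run C
t=28: ready={C,G} → run C
t=29: ready={G} → run G
t=30: ready={G} → run G
t=31: ready={G} → run G
t=32: ready={G} → run G
t=33: ready={G} → run G
t=34: ready={G} → run G
t=35: (idle)
t=36: (idle)
t=37: (idle)
t=38: (idle)
t=39: (idle)
t=40: (idle)
t=41: (idle)
t=42: (idle)
t=43: (idle)
t=44: (idle)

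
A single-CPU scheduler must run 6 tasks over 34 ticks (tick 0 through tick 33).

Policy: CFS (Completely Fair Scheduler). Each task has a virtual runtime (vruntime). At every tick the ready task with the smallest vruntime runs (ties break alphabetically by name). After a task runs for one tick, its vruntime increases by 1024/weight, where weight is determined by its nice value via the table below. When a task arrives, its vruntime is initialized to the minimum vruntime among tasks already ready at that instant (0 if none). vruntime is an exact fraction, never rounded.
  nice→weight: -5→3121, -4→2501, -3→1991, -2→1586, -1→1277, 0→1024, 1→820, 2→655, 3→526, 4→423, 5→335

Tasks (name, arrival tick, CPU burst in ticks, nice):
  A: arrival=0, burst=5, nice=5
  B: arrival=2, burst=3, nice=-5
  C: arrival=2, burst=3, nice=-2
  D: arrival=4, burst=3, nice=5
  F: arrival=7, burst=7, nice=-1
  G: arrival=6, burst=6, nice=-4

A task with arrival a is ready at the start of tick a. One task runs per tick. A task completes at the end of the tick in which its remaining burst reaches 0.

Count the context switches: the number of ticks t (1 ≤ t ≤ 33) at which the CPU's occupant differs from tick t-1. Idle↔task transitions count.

context switches = 22

t=0: vr[A=0] → run A
t=1: vr[A=1024/335] → run A
t=2: vr[A=2048/335 B=2048/335 C=2048/335] → run A
t=3: vr[A=3072/335 B=2048/335 C=2048/335] → run B
t=4: vr[A=3072/335 B=6734848/1045535 C=2048/335 D=2048/335] → run C
t=5: vr[A=3072/335 B=6734848/1045535 C=1795584/265655 D=2048/335] → run D
t=6: vr[A=3072/335 B=6734848/1045535 C=1795584/265655 D=3072/335 G=6734848/1045535] → run B
t=7: vr[A=3072/335 B=7077888/1045535 C=1795584/265655 D=3072/335 F=6734848/1045535 G=6734848/1045535] → run F
t=8: vr[A=3072/335 B=7077888/1045535 C=1795584/265655 D=3072/335 F=9671028736/1335148195 G=6734848/1045535] → run G
t=9: vr[A=3072/335 B=7077888/1045535 C=1795584/265655 D=3072/335 F=9671028736/1335148195 G=17914482688/2614883035] → run C
t=10: vr[A=3072/335 B=7077888/1045535 C=1967104/265655 D=3072/335 F=9671028736/1335148195 G=17914482688/2614883035] → run B
t=11: vr[A=3072/335 C=1967104/265655 D=3072/335 F=9671028736/1335148195 G=17914482688/2614883035] → run G
t=12: vr[A=3072/335 C=1967104/265655 D=3072/335 F=9671028736/1335148195 G=18985110528/2614883035] → run F
t=13: vr[A=3072/335 C=1967104/265655 D=3072/335 F=10741656576/1335148195 G=18985110528/2614883035] → run G
t=14: vr[A=3072/335 C=1967104/265655 D=3072/335 F=10741656576/1335148195 G=20055738368/2614883035] → run C
t=15: vr[A=3072/335 D=3072/335 F=10741656576/1335148195 G=20055738368/2614883035] → run G
t=16: vr[A=3072/335 D=3072/335 F=10741656576/1335148195 G=21126366208/2614883035] → run F
t=17: vr[A=3072/335 D=3072/335 F=11812284416/1335148195 G=21126366208/2614883035] → run G
t=18: vr[A=3072/335 D=3072/335 F=11812284416/1335148195 G=22196994048/2614883035] → run G
t=19: vr[A=3072/335 D=3072/335 F=11812284416/1335148195] → run F
t=20: vr[A=3072/335 D=3072/335 F=12882912256/1335148195] → run A
t=21: vr[A=4096/335 D=3072/335 F=12882912256/1335148195] → run D
t=22: vr[A=4096/335 D=4096/335 F=12882912256/1335148195] → run F
t=23: vr[A=4096/335 D=4096/335 F=13953540096/1335148195] → run F
t=24: vr[A=4096/335 D=4096/335 F=15024167936/1335148195] → run F
t=25: vr[A=4096/335 D=4096/335] → run A
t=26: vr[D=4096/335] → run D
t=27: (idle)
t=28: (idle)
t=29: (idle)
t=30: (idle)
t=31: (idle)
t=32: (idle)
t=33: (idle)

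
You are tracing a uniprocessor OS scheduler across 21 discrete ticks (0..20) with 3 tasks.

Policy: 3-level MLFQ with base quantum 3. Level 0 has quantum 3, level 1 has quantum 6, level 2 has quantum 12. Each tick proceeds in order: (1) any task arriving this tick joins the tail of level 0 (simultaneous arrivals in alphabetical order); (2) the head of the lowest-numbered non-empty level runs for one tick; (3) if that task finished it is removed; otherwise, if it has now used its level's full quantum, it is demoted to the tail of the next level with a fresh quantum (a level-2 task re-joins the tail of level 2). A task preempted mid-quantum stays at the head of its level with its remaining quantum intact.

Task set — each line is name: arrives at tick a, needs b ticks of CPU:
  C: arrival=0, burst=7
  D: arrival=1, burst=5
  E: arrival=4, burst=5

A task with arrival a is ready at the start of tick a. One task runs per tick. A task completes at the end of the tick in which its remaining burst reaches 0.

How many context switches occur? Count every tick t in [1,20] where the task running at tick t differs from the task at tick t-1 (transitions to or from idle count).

context switches = 6

t=0: L0/L1/L2 = C/-/- → run C
t=1: L0/L1/L2 = CD/-/- → run C
t=2: L0/L1/L2 = CD/-/- → run C
t=3: L0/L1/L2 = D/C/- → run D
t=4: L0/L1/L2 = DE/C/- → run D
t=5: L0/L1/L2 = DE/C/- → run D
t=6: L0/L1/L2 = E/CD/- → run E
t=7: L0/L1/L2 = E/CD/- → run E
t=8: L0/L1/L2 = E/CD/- → run E
t=9: L0/L1/L2 = -/CDE/- → run C
t=10: L0/L1/L2 = -/CDE/- → run C
t=11: L0/L1/L2 = -/CDE/- → run C
t=12: L0/L1/L2 = -/CDE/- → run C
t=13: L0/L1/L2 = -/DE/- → run D
t=14: L0/L1/L2 = -/DE/- → run D
t=15: L0/L1/L2 = -/E/- → run E
t=16: L0/L1/L2 = -/E/- → run E
t=17: (idle)
t=18: (idle)
t=19: (idle)
t=20: (idle)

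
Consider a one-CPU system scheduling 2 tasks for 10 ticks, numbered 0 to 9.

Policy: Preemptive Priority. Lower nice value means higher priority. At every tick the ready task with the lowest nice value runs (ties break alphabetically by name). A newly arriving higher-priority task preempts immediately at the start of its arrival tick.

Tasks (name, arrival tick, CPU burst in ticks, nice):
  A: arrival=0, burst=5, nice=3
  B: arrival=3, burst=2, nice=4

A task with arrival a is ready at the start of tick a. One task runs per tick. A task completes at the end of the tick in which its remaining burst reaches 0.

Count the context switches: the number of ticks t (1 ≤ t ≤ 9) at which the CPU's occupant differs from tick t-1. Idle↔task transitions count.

context switches = 2

t=0: ready={A} → run A
t=1: ready={A} → run A
t=2: ready={A} → run A
t=3: ready={A,B} → run A
t=4: ready={A,B} → run A
t=5: ready={B} → run B
t=6: ready={B} → run B
t=7: (idle)
t=8: (idle)
t=9: (idle)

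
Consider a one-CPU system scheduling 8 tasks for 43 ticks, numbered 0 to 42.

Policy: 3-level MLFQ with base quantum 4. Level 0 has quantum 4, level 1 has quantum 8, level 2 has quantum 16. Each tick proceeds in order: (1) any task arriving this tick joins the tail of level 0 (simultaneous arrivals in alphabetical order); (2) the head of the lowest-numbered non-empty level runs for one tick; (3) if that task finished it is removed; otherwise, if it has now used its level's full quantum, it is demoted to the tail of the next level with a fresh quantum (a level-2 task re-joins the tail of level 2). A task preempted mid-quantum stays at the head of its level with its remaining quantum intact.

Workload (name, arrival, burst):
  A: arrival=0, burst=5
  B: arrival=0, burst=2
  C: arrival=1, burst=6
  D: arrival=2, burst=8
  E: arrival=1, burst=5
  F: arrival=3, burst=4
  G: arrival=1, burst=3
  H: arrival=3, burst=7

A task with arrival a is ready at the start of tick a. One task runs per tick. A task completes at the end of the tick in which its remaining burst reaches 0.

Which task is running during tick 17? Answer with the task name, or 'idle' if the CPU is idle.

running at tick 17 = D

t=0: L0/L1/L2 = AB/-/- → run A
t=1: L0/L1/L2 = ABCEG/-/- → run A
t=2: L0/L1/L2 = ABCEGD/-/- → run A
t=3: L0/L1/L2 = ABCEGDFH/-/- → run A
t=4: L0/L1/L2 = BCEGDFH/A/- → run B
t=5: L0/L1/L2 = BCEGDFH/A/- → run B
t=6: L0/L1/L2 = CEGDFH/A/- → run C
t=7: L0/L1/L2 = CEGDFH/A/- → run C
t=8: L0/L1/L2 = CEGDFH/A/- → run C
t=9: L0/L1/L2 = CEGDFH/A/- → run C
t=10: L0/L1/L2 = EGDFH/AC/- → run E
t=11: L0/L1/L2 = EGDFH/AC/- → run E
t=12: L0/L1/L2 = EGDFH/AC/- → run E
t=13: L0/L1/L2 = EGDFH/AC/- → run E
t=14: L0/L1/L2 = GDFH/ACE/- → run G
t=15: L0/L1/L2 = GDFH/ACE/- → run G
t=16: L0/L1/L2 = GDFH/ACE/- → run G
t=17: L0/L1/L2 = DFH/ACE/- → run D
t=18: L0/L1/L2 = DFH/ACE/- → run D
t=19: L0/L1/L2 = DFH/ACE/- → run D
t=20: L0/L1/L2 = DFH/ACE/- → run D
t=21: L0/L1/L2 = FH/ACED/- → run F
t=22: L0/L1/L2 = FH/ACED/- → run F
t=23: L0/L1/L2 = FH/ACED/- → run F
t=24: L0/L1/L2 = FH/ACED/- → run F
t=25: L0/L1/L2 = H/ACED/- → run H
t=26: L0/L1/L2 = H/ACED/- → run H
t=27: L0/L1/L2 = H/ACED/- → run H
t=28: L0/L1/L2 = H/ACED/- → run H
t=29: L0/L1/L2 = -/ACEDH/- → run A
t=30: L0/L1/L2 = -/CEDH/- → run C
t=31: L0/L1/L2 = -/CEDH/- → run C
t=32: L0/L1/L2 = -/EDH/- → run E
t=33: L0/L1/L2 = -/DH/- → run D
t=34: L0/L1/L2 = -/DH/- → run D
t=35: L0/L1/L2 = -/DH/- → run D
t=36: L0/L1/L2 = -/DH/- → run D
t=37: L0/L1/L2 = -/H/- → run H
t=38: L0/L1/L2 = -/H/- → run H
t=39: L0/L1/L2 = -/H/- → run H
t=40: (idle)
t=41: (idle)
t=42: (idle)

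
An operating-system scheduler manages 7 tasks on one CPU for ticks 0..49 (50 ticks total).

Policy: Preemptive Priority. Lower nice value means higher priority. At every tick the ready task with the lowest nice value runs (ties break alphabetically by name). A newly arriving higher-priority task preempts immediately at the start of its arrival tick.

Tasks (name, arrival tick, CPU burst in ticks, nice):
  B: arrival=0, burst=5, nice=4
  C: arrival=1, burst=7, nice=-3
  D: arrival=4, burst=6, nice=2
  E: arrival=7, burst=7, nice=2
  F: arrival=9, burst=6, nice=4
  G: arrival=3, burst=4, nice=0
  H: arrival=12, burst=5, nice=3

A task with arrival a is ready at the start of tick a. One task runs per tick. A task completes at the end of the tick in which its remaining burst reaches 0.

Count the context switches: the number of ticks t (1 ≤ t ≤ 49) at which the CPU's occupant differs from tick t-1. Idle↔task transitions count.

t=0: ready={B} → run B
t=1: ready={B,C} → run C
t=2: ready={B,C} → run C
t=3: ready={B,C,G} → run C
t=4: ready={B,C,D,G} → run C
t=5: ready={B,C,D,G} → run C
t=6: ready={B,C,D,G} → run C
t=7: ready={B,C,D,E,G} → run C
t=8: ready={B,D,E,G} → run G
t=9: ready={B,D,E,F,G} → run G
t=10: ready={B,D,E,F,G} → run G
t=11: ready={B,D,E,F,G} → run G
t=12: ready={B,D,E,F,H} → run D
t=13: ready={B,D,E,F,H} → run D
t=14: ready={B,D,E,F,H} → run D
t=15: ready={B,D,E,F,H} → run D
t=16: ready={B,D,E,F,H} → run D
t=17: ready={B,D,E,F,H} → run D
t=18: ready={B,E,F,H} → run E
t=19: ready={B,E,F,H} → run E
t=20: ready={B,E,F,H} → run E
t=21: ready={B,E,F,H} → run E
t=22: ready={B,E,F,H} → run E
t=23: ready={B,E,F,H} → run E
t=24: ready={B,E,F,H} → run E
t=25: ready={B,F,H} → run H
t=26: ready={B,F,H} → run H
t=27: ready={B,F,H} → run H
t=28: ready={B,F,H} → run H
t=29: ready={B,F,H} → run H
t=30: ready={B,F} → run B
t=31: ready={B,F} → run B
t=32: ready={B,F} → run B
t=33: ready={B,F} → run B
t=34: ready={F} → run F
t=35: ready={F} → run F
t=36: ready={F} → run F
t=37: ready={F} → run F
t=38: ready={F} → run F
t=39: ready={F} → run F
t=40: (idle)
t=41: (idle)
t=42: (idle)
t=43: (idle)
t=44: (idle)
t=45: (idle)
t=46: (idle)
t=47: (idle)
t=48: (idle)
t=49: (idle)

context switches = 8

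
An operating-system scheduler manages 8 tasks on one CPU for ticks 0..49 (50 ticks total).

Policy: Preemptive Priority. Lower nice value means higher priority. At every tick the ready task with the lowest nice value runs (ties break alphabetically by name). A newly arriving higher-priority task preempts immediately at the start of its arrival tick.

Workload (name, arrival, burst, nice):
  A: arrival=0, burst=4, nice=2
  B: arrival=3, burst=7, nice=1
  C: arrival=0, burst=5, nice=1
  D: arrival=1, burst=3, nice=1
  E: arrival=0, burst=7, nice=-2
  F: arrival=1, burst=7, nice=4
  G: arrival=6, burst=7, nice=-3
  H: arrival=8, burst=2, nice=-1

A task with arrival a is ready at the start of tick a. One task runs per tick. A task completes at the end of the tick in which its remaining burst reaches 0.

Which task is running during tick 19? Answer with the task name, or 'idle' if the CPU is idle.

running at tick 19 = B

t=0: ready={A,C,E} → run E
t=1: ready={A,C,D,E,F} → run E
t=2: ready={A,C,D,E,F} → run E
t=3: ready={A,B,C,D,E,F} → run E
t=4: ready={A,B,C,D,E,F} → run E
t=5: ready={A,B,C,D,E,F} → run E
t=6: ready={A,B,C,D,E,F,G} → run G
t=7: ready={A,B,C,D,E,F,G} → run G
t=8: ready={A,B,C,D,E,F,G,H} → run G
t=9: ready={A,B,C,D,E,F,G,H} → run G
t=10: ready={A,B,C,D,E,F,G,H} → run G
t=11: ready={A,B,C,D,E,F,G,H} → run G
t=12: ready={A,B,C,D,E,F,G,H} → run G
t=13: ready={A,B,C,D,E,F,H} → run E
t=14: ready={A,B,C,D,F,H} → run H
t=15: ready={A,B,C,D,F,H} → run H
t=16: ready={A,B,C,D,F} → run B
t=17: ready={A,B,C,D,F} → run B
t=18: ready={A,B,C,D,F} → run B
t=19: ready={A,B,C,D,F} → run B
t=20: ready={A,B,C,D,F} → run B
t=21: ready={A,B,C,D,F} → run B
t=22: ready={A,B,C,D,F} → run B
t=23: ready={A,C,D,F} → run C
t=24: ready={A,C,D,F} → run C
t=25: ready={A,C,D,F} → run C
t=26: ready={A,C,D,F} → run C
t=27: ready={A,C,D,F} → run C
t=28: ready={A,D,F} → run D
t=29: ready={A,D,F} → run D
t=30: ready={A,D,F} → run D
t=31: ready={A,F} → run A
t=32: ready={A,F} → run A
t=33: ready={A,F} → run A
t=34: ready={A,F} → run A
t=35: ready={F} → run F
t=36: ready={F} → run F
t=37: ready={F} → run F
t=38: ready={F} → run F
t=39: ready={F} → run F
t=40: ready={F} → run F
t=41: ready={F} → run F
t=42: (idle)
t=43: (idle)
t=44: (idle)
t=45: (idle)
t=46: (idle)
t=47: (idle)
t=48: (idle)
t=49: (idle)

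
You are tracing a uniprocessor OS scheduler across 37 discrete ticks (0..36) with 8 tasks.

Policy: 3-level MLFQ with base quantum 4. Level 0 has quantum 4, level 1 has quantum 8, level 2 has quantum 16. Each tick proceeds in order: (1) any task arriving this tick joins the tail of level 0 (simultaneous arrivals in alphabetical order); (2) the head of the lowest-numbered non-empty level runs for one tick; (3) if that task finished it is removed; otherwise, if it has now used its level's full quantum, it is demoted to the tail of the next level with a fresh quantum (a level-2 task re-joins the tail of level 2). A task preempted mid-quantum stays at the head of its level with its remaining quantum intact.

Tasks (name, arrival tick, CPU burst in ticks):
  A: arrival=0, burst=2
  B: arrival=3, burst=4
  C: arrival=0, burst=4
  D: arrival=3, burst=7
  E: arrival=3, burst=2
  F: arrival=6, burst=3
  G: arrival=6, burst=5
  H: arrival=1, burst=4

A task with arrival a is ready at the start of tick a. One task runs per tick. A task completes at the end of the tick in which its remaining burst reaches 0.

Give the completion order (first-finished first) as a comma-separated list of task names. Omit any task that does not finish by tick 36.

completion order = A, C, H, B, E, F, D, G

t=0: L0/L1/L2 = AC/-/- → run A
t=1: L0/L1/L2 = ACH/-/- → run A
t=2: L0/L1/L2 = CH/-/- → run C
t=3: L0/L1/L2 = CHBDE/-/- → run C
t=4: L0/L1/L2 = CHBDE/-/- → run C
t=5: L0/L1/L2 = CHBDE/-/- → run C
t=6: L0/L1/L2 = HBDEFG/-/- → run H
t=7: L0/L1/L2 = HBDEFG/-/- → run H
t=8: L0/L1/L2 = HBDEFG/-/- → run H
t=9: L0/L1/L2 = HBDEFG/-/- → run H
t=10: L0/L1/L2 = BDEFG/-/- → run B
t=11: L0/L1/L2 = BDEFG/-/- → run B
t=12: L0/L1/L2 = BDEFG/-/- → run B
t=13: L0/L1/L2 = BDEFG/-/- → run B
t=14: L0/L1/L2 = DEFG/-/- → run D
t=15: L0/L1/L2 = DEFG/-/- → run D
t=16: L0/L1/L2 = DEFG/-/- → run D
t=17: L0/L1/L2 = DEFG/-/- → run D
t=18: L0/L1/L2 = EFG/D/- → run E
t=19: L0/L1/L2 = EFG/D/- → run E
t=20: L0/L1/L2 = FG/D/- → run F
t=21: L0/L1/L2 = FG/D/- → run F
t=22: L0/L1/L2 = FG/D/- → run F
t=23: L0/L1/L2 = G/D/- → run G
t=24: L0/L1/L2 = G/D/- → run G
t=25: L0/L1/L2 = G/D/- → run G
t=26: L0/L1/L2 = G/D/- → run G
t=27: L0/L1/L2 = -/DG/- → run D
t=28: L0/L1/L2 = -/DG/- → run D
t=29: L0/L1/L2 = -/DG/- → run D
t=30: L0/L1/L2 = -/G/- → run G
t=31: (idle)
t=32: (idle)
t=33: (idle)
t=34: (idle)
t=35: (idle)
t=36: (idle)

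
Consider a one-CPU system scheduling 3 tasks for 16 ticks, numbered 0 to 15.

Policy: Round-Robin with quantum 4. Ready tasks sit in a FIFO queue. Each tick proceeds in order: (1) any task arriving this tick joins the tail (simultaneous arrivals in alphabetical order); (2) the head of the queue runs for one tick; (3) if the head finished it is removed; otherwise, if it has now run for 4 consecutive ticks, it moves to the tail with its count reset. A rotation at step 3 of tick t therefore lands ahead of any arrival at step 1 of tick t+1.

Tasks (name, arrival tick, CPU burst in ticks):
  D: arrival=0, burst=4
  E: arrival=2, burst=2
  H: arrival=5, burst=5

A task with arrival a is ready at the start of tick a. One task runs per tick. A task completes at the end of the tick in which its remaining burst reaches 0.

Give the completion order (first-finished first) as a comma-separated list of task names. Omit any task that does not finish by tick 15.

t=0: queue=[D] q_used=0 → run D
t=1: queue=[D] q_used=1 → run D
t=2: queue=[D,E] q_used=2 → run D
t=3: queue=[D,E] q_used=3 → run D
t=4: queue=[E] q_used=0 → run E
t=5: queue=[E,H] q_used=1 → run E
t=6: queue=[H] q_used=0 → run H
t=7: queue=[H] q_used=1 → run H
t=8: queue=[H] q_used=2 → run H
t=9: queue=[H] q_used=3 → run H
t=10: queue=[H] q_used=0 → run H
t=11: (idle)
t=12: (idle)
t=13: (idle)
t=14: (idle)
t=15: (idle)

completion order = D, E, H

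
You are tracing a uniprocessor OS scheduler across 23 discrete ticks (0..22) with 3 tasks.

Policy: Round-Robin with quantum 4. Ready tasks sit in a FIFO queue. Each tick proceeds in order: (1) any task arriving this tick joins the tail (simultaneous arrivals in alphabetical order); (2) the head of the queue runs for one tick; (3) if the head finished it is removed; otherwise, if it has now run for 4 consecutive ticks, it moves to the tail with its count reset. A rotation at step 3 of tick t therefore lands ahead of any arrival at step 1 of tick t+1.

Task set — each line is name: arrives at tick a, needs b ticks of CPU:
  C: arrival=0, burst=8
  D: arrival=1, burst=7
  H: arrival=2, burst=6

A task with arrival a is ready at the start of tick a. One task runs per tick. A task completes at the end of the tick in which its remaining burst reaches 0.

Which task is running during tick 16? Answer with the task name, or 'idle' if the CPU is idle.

t=0: queue=[C] q_used=0 → run C
t=1: queue=[C,D] q_used=1 → run C
t=2: queue=[C,D,H] q_used=2 → run C
t=3: queue=[C,D,H] q_used=3 → run C
t=4: queue=[D,H,C] q_used=0 → run D
t=5: queue=[D,H,C] q_used=1 → run D
t=6: queue=[D,H,C] q_used=2 → run D
t=7: queue=[D,H,C] q_used=3 → run D
t=8: queue=[H,C,D] q_used=0 → run H
t=9: queue=[H,C,D] q_used=1 → run H
t=10: queue=[H,C,D] q_used=2 → run H
t=11: queue=[H,C,D] q_used=3 → run H
t=12: queue=[C,D,H] q_used=0 → run C
t=13: queue=[C,D,H] q_used=1 → run C
t=14: queue=[C,D,H] q_used=2 → run C
t=15: queue=[C,D,H] q_used=3 → run C
t=16: queue=[D,H] q_used=0 → run D
t=17: queue=[D,H] q_used=1 → run D
t=18: queue=[D,H] q_used=2 → run D
t=19: queue=[H] q_used=0 → run H
t=20: queue=[H] q_used=1 → run H
t=21: (idle)
t=22: (idle)

running at tick 16 = D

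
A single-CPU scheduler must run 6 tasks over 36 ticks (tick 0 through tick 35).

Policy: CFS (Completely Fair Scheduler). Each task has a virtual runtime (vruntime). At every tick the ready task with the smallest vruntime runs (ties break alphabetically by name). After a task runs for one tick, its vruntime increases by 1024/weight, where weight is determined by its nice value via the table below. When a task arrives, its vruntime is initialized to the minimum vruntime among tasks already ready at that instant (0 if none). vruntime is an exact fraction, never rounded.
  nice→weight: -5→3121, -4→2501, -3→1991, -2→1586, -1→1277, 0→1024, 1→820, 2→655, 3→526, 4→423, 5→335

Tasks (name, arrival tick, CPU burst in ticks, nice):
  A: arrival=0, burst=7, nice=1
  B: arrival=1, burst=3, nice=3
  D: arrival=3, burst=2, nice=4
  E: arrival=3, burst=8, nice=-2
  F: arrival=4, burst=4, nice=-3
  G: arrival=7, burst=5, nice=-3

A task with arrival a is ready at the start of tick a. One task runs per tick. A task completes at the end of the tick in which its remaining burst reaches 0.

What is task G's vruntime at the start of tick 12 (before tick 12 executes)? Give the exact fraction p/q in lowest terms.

t=0: vr[A=0] → run A
t=1: vr[A=256/205 B=256/205] → run A
t=2: vr[A=512/205 B=256/205] → run B
t=3: vr[A=512/205 B=172288/53915 D=512/205 E=512/205] → run A
t=4: vr[A=768/205 B=172288/53915 D=512/205 E=512/205 F=512/205] → run D
t=5: vr[A=768/205 B=172288/53915 D=426496/86715 E=512/205 F=512/205] → run E
t=6: vr[A=768/205 B=172288/53915 D=426496/86715 E=510976/162565 F=512/205] → run F
t=7: vr[A=768/205 B=172288/53915 D=426496/86715 E=510976/162565 F=1229312/408155 G=1229312/408155] → run F
t=8: vr[A=768/205 B=172288/53915 D=426496/86715 E=510976/162565 F=1439232/408155 G=1229312/408155] → run G
t=9: vr[A=768/205 B=172288/53915 D=426496/86715 E=510976/162565 F=1439232/408155 G=1439232/408155] → run E
t=10: vr[A=768/205 B=172288/53915 D=426496/86715 E=615936/162565 F=1439232/408155 G=1439232/408155] → run B
t=11: vr[A=768/205 B=277248/53915 D=426496/86715 E=615936/162565 F=1439232/408155 G=1439232/408155] → run F
t=12: vr[A=768/205 B=277248/53915 D=426496/86715 E=615936/162565 F=1649152/408155 G=1439232/408155] → run G
t=13: vr[A=768/205 B=277248/53915 D=426496/86715 E=615936/162565 F=1649152/408155 G=1649152/408155] → run A
t=14: vr[A=1024/205 B=277248/53915 D=426496/86715 E=615936/162565 F=1649152/408155 G=1649152/408155] → run E
t=15: vr[A=1024/205 B=277248/53915 D=426496/86715 E=720896/162565 F=1649152/408155 G=1649152/408155] → run F
t=16: vr[A=1024/205 B=277248/53915 D=426496/86715 E=720896/162565 G=1649152/408155] → run G
t=17: vr[A=1024/205 B=277248/53915 D=426496/86715 E=720896/162565 G=1859072/408155] → run E
t=18: vr[A=1024/205 B=277248/53915 D=426496/86715 E=825856/162565 G=1859072/408155] → run G
t=19: vr[A=1024/205 B=277248/53915 D=426496/86715 E=825856/162565 G=2068992/408155] → run D
t=20: vr[A=1024/205 B=277248/53915 E=825856/162565 G=2068992/408155] → run A
t=21: vr[A=256/41 B=277248/53915 E=825856/162565 G=2068992/408155] → run G
t=22: vr[A=256/41 B=277248/53915 E=825856/162565] → run E
t=23: vr[A=256/41 B=277248/53915 E=930816/162565] → run B
t=24: vr[A=256/41 E=930816/162565] → run E
t=25: vr[A=256/41 E=1035776/162565] → run A
t=26: vr[A=1536/205 E=1035776/162565] → run E
t=27: vr[A=1536/205 E=1140736/162565] → run E
t=28: vr[A=1536/205] → run A
t=29: (idle)
t=30: (idle)
t=31: (idle)
t=32: (idle)
t=33: (idle)
t=34: (idle)
t=35: (idle)

vruntime(G, start of tick 12) = 1439232/408155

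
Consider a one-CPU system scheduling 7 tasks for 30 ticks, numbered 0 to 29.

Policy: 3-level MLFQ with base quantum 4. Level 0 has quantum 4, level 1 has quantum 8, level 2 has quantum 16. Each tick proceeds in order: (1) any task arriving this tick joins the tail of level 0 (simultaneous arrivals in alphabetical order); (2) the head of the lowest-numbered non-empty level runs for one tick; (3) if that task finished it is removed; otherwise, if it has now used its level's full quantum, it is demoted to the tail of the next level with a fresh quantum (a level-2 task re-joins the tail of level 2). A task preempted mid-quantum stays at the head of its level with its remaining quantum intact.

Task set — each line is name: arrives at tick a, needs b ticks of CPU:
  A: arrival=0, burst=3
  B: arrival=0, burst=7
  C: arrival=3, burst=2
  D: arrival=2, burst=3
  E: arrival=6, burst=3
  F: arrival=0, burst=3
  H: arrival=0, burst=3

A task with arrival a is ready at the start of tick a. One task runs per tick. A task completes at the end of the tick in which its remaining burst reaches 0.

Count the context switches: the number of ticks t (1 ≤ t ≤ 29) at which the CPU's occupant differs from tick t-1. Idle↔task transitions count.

t=0: L0/L1/L2 = ABFH/-/- → run A
t=1: L0/L1/L2 = ABFH/-/- → run A
t=2: L0/L1/L2 = ABFHD/-/- → run A
t=3: L0/L1/L2 = BFHDC/-/- → run B
t=4: L0/L1/L2 = BFHDC/-/- → run B
t=5: L0/L1/L2 = BFHDC/-/- → run B
t=6: L0/L1/L2 = BFHDCE/-/- → run B
t=7: L0/L1/L2 = FHDCE/B/- → run F
t=8: L0/L1/L2 = FHDCE/B/- → run F
t=9: L0/L1/L2 = FHDCE/B/- → run F
t=10: L0/L1/L2 = HDCE/B/- → run H
t=11: L0/L1/L2 = HDCE/B/- → run H
t=12: L0/L1/L2 = HDCE/B/- → run H
t=13: L0/L1/L2 = DCE/B/- → run D
t=14: L0/L1/L2 = DCE/B/- → run D
t=15: L0/L1/L2 = DCE/B/- → run D
t=16: L0/L1/L2 = CE/B/- → run C
t=17: L0/L1/L2 = CE/B/- → run C
t=18: L0/L1/L2 = E/B/- → run E
t=19: L0/L1/L2 = E/B/- → run E
t=20: L0/L1/L2 = E/B/- → run E
t=21: L0/L1/L2 = -/B/- → run B
t=22: L0/L1/L2 = -/B/- → run B
t=23: L0/L1/L2 = -/B/- → run B
t=24: (idle)
t=25: (idle)
t=26: (idle)
t=27: (idle)
t=28: (idle)
t=29: (idle)

context switches = 8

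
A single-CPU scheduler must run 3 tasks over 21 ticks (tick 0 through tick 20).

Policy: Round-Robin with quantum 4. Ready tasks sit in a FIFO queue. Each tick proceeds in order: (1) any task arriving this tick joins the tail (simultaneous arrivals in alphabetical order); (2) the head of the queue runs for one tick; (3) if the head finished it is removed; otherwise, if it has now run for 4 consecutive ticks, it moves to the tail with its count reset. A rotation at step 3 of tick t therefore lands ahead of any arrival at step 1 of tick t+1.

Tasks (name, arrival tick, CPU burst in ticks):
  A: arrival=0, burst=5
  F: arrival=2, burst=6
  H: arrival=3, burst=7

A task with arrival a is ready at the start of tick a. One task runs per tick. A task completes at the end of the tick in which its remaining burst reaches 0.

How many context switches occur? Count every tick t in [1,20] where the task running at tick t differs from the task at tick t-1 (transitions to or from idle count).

context switches = 6

t=0: queue=[A] q_used=0 → run A
t=1: queue=[A] q_used=1 → run A
t=2: queue=[A,F] q_used=2 → run A
t=3: queue=[A,F,H] q_used=3 → run A
t=4: queue=[F,H,A] q_used=0 → run F
t=5: queue=[F,H,A] q_used=1 → run F
t=6: queue=[F,H,A] q_used=2 → run F
t=7: queue=[F,H,A] q_used=3 → run F
t=8: queue=[H,A,F] q_used=0 → run H
t=9: queue=[H,A,F] q_used=1 → run H
t=10: queue=[H,A,F] q_used=2 → run H
t=11: queue=[H,A,F] q_used=3 → run H
t=12: queue=[A,F,H] q_used=0 → run A
t=13: queue=[F,H] q_used=0 → run F
t=14: queue=[F,H] q_used=1 → run F
t=15: queue=[H] q_used=0 → run H
t=16: queue=[H] q_used=1 → run H
t=17: queue=[H] q_used=2 → run H
t=18: (idle)
t=19: (idle)
t=20: (idle)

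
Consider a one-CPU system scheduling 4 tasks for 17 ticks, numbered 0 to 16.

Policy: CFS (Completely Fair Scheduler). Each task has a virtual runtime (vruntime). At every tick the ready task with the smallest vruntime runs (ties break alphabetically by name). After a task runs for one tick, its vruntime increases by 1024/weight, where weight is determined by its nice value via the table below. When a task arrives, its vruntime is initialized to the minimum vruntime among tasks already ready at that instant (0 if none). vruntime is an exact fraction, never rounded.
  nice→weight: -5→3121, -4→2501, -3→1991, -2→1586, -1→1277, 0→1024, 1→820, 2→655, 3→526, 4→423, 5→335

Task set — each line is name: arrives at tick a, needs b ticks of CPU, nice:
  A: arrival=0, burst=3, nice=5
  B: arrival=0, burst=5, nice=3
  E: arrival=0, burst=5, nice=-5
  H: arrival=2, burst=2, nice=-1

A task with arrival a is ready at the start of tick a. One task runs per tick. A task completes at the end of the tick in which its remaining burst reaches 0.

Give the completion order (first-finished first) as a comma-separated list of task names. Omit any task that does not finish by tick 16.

t=0: vr[A=0 B=0 E=0] → run A
t=1: vr[A=1024/335 B=0 E=0] → run B
t=2: vr[A=1024/335 B=512/263 E=0 H=0] → run E
t=3: vr[A=1024/335 B=512/263 E=1024/3121 H=0] → run H
t=4: vr[A=1024/335 B=512/263 E=1024/3121 H=1024/1277] → run E
t=5: vr[A=1024/335 B=512/263 E=2048/3121 H=1024/1277] → run E
t=6: vr[A=1024/335 B=512/263 E=3072/3121 H=1024/1277] → run H
t=7: vr[A=1024/335 B=512/263 E=3072/3121] → run E
t=8: vr[A=1024/335 B=512/263 E=4096/3121] → run E
t=9: vr[A=1024/335 B=512/263] → run B
t=10: vr[A=1024/335 B=1024/263] → run A
t=11: vr[A=2048/335 B=1024/263] → run B
t=12: vr[A=2048/335 B=1536/263] → run B
t=13: vr[A=2048/335 B=2048/263] → run A
t=14: vr[B=2048/263] → run B
t=15: (idle)
t=16: (idle)

completion order = H, E, A, B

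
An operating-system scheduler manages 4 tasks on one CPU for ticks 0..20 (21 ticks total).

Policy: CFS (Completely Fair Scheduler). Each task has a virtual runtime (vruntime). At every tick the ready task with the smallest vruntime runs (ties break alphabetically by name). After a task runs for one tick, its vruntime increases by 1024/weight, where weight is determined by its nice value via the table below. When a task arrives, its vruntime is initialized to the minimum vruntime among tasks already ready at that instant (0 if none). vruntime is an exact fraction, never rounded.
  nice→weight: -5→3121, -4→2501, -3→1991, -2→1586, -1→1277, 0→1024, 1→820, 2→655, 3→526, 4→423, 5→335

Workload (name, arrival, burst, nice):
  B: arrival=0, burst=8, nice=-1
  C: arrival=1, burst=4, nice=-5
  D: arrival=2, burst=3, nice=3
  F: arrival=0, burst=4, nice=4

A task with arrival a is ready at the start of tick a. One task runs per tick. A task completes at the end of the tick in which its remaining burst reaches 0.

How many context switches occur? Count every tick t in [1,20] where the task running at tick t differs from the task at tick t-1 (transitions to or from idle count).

t=0: vr[B=0 F=0] → run B
t=1: vr[B=1024/1277 C=0 F=0] → run C
t=2: vr[B=1024/1277 C=1024/3121 D=0 F=0] → run D
t=3: vr[B=1024/1277 C=1024/3121 D=512/263 F=0] → run F
t=4: vr[B=1024/1277 C=1024/3121 D=512/263 F=1024/423] → run C
t=5: vr[B=1024/1277 C=2048/3121 D=512/263 F=1024/423] → run C
t=6: vr[B=1024/1277 C=3072/3121 D=512/263 F=1024/423] → run B
t=7: vr[B=2048/1277 C=3072/3121 D=512/263 F=1024/423] → run C
t=8: vr[B=2048/1277 D=512/263 F=1024/423] → run B
t=9: vr[B=3072/1277 D=512/263 F=1024/423] → run D
t=10: vr[B=3072/1277 D=1024/263 F=1024/423] → run B
t=11: vr[B=4096/1277 D=1024/263 F=1024/423] → run F
t=12: vr[B=4096/1277 D=1024/263 F=2048/423] → run B
t=13: vr[B=5120/1277 D=1024/263 F=2048/423] → run D
t=14: vr[B=5120/1277 F=2048/423] → run B
t=15: vr[B=6144/1277 F=2048/423] → run B
t=16: vr[B=7168/1277 F=2048/423] → run F
t=17: vr[B=7168/1277 F=1024/141] → run B
t=18: vr[F=1024/141] → run F
t=19: (idle)
t=20: (idle)

context switches = 17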